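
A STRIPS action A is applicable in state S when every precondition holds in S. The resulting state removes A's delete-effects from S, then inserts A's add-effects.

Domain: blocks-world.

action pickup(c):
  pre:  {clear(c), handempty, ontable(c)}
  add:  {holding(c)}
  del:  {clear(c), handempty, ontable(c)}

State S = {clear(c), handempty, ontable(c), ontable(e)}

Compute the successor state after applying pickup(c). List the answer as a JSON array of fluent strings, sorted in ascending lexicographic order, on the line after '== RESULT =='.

Compute (S \ del) ∪ add:
  pre ⊆ S: {clear(c), handempty, ontable(c)} ⊆ S  — applicable
  S \ del = {ontable(e)}
  ∪ add   = {holding(c), ontable(e)}

== RESULT ==
["holding(c)", "ontable(e)"]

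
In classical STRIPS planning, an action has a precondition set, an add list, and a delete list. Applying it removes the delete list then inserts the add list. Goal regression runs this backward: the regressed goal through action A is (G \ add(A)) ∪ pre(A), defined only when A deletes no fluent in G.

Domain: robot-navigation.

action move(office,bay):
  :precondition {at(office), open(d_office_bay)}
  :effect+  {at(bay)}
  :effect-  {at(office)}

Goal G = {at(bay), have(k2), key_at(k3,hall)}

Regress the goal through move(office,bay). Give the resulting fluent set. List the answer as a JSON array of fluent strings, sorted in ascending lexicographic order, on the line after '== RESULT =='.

Regress:
  G ∩ del = {}  (empty — regression defined)
  G \ add = {at(bay), have(k2), key_at(k3,hall)} \ {at(bay)} = {have(k2), key_at(k3,hall)}
  ∪ pre   = {have(k2), key_at(k3,hall)} ∪ {at(office), open(d_office_bay)}
          = {at(office), have(k2), key_at(k3,hall), open(d_office_bay)}

== RESULT ==
["at(office)", "have(k2)", "key_at(k3,hall)", "open(d_office_bay)"]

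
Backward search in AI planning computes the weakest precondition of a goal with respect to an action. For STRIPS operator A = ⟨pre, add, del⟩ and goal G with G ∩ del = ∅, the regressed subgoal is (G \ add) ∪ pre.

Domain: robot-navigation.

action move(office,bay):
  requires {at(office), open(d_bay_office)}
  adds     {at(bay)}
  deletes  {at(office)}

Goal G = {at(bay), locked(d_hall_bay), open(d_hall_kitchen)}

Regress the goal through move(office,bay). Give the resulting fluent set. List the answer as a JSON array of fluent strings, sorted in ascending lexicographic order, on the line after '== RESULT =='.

Regress:
  G ∩ del = {}  (empty — regression defined)
  G \ add = {at(bay), locked(d_hall_bay), open(d_hall_kitchen)} \ {at(bay)} = {locked(d_hall_bay), open(d_hall_kitchen)}
  ∪ pre   = {locked(d_hall_bay), open(d_hall_kitchen)} ∪ {at(office), open(d_bay_office)}
          = {at(office), locked(d_hall_bay), open(d_bay_office), open(d_hall_kitchen)}

== RESULT ==
["at(office)", "locked(d_hall_bay)", "open(d_bay_office)", "open(d_hall_kitchen)"]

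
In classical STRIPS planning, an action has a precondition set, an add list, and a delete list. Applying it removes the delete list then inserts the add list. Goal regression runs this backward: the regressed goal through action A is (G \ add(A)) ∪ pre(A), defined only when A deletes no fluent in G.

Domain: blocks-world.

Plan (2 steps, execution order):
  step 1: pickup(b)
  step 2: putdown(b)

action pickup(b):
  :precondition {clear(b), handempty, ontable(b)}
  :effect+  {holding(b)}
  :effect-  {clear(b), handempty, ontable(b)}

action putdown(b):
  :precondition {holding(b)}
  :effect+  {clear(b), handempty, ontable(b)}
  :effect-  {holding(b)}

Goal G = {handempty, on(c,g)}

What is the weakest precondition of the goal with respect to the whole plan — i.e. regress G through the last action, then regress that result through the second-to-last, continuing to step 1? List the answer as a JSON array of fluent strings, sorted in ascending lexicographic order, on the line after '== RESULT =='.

Work backward from the goal:
  through step 2 (putdown(b)): drop {handempty}, keep {on(c,g)}, require {holding(b)}
    → {holding(b), on(c,g)}
  through step 1 (pickup(b)): drop {holding(b)}, keep {on(c,g)}, require {clear(b), handempty, ontable(b)}
    → {clear(b), handempty, on(c,g), ontable(b)}

== RESULT ==
["clear(b)", "handempty", "on(c,g)", "ontable(b)"]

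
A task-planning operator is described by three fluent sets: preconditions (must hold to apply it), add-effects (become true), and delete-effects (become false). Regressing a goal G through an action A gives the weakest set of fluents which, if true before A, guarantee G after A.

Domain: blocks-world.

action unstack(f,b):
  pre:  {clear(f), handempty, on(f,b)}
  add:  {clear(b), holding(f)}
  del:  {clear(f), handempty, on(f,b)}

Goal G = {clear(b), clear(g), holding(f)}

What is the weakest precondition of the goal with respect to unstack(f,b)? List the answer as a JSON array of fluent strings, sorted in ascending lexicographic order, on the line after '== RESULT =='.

Regress:
  G ∩ del = {}  (empty — regression defined)
  G \ add = {clear(b), clear(g), holding(f)} \ {clear(b), holding(f)} = {clear(g)}
  ∪ pre   = {clear(g)} ∪ {clear(f), handempty, on(f,b)}
          = {clear(f), clear(g), handempty, on(f,b)}

== RESULT ==
["clear(f)", "clear(g)", "handempty", "on(f,b)"]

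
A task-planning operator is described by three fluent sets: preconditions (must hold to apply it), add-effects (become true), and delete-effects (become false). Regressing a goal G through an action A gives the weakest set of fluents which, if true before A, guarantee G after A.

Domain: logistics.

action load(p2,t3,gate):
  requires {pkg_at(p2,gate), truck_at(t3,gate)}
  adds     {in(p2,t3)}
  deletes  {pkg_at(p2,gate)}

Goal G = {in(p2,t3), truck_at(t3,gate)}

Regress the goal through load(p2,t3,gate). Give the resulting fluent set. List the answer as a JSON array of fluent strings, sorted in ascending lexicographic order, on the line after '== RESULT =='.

Regress:
  G ∩ del = {}  (empty — regression defined)
  G \ add = {in(p2,t3), truck_at(t3,gate)} \ {in(p2,t3)} = {truck_at(t3,gate)}
  ∪ pre   = {truck_at(t3,gate)} ∪ {pkg_at(p2,gate), truck_at(t3,gate)}
          = {pkg_at(p2,gate), truck_at(t3,gate)}

== RESULT ==
["pkg_at(p2,gate)", "truck_at(t3,gate)"]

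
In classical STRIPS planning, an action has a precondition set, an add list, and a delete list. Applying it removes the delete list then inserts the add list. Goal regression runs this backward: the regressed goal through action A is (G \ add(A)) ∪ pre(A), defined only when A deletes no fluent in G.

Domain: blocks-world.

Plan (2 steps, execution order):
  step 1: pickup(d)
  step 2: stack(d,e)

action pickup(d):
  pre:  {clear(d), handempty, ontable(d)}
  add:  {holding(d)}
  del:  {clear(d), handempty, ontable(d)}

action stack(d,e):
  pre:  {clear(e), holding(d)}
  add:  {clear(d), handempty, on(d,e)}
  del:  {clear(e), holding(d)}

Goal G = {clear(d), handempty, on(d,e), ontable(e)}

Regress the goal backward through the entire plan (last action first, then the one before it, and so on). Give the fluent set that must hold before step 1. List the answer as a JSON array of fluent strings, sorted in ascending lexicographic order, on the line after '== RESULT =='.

Regress step by step:
  through step 2 (stack(d,e)): drop {clear(d), handempty, on(d,e)}, keep {ontable(e)}, require {clear(e), holding(d)}
    → {clear(e), holding(d), ontable(e)}
  through step 1 (pickup(d)): drop {holding(d)}, keep {clear(e), ontable(e)}, require {clear(d), handempty, ontable(d)}
    → {clear(d), clear(e), handempty, ontable(d), ontable(e)}

== RESULT ==
["clear(d)", "clear(e)", "handempty", "ontable(d)", "ontable(e)"]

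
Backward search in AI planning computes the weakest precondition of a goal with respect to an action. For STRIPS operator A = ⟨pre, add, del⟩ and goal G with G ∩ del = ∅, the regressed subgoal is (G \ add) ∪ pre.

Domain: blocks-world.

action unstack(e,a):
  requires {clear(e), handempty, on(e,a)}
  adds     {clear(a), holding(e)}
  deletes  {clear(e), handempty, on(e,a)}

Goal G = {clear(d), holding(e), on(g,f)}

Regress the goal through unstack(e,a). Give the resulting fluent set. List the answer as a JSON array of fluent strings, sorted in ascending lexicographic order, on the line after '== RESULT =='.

Regress:
  G ∩ del = {}  (empty — regression defined)
  G \ add = {clear(d), holding(e), on(g,f)} \ {clear(a), holding(e)} = {clear(d), on(g,f)}
  ∪ pre   = {clear(d), on(g,f)} ∪ {clear(e), handempty, on(e,a)}
          = {clear(d), clear(e), handempty, on(e,a), on(g,f)}

== RESULT ==
["clear(d)", "clear(e)", "handempty", "on(e,a)", "on(g,f)"]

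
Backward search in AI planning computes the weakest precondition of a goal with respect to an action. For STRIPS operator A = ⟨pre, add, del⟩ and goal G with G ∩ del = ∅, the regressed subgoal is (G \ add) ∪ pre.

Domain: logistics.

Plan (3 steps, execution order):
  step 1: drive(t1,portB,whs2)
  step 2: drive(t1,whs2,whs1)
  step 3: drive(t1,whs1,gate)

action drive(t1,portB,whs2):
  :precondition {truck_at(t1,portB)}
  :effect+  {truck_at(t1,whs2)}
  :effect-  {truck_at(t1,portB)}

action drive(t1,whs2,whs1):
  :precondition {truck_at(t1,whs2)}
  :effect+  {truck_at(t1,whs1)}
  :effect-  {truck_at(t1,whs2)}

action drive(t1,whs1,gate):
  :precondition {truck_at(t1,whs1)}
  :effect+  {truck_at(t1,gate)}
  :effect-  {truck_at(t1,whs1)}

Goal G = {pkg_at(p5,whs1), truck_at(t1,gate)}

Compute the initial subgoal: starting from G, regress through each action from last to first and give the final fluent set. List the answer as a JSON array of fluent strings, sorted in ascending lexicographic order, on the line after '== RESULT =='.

Work backward from the goal:
  through step 3 (drive(t1,whs1,gate)): drop {truck_at(t1,gate)}, keep {pkg_at(p5,whs1)}, require {truck_at(t1,whs1)}
    → {pkg_at(p5,whs1), truck_at(t1,whs1)}
  through step 2 (drive(t1,whs2,whs1)): drop {truck_at(t1,whs1)}, keep {pkg_at(p5,whs1)}, require {truck_at(t1,whs2)}
    → {pkg_at(p5,whs1), truck_at(t1,whs2)}
  through step 1 (drive(t1,portB,whs2)): drop {truck_at(t1,whs2)}, keep {pkg_at(p5,whs1)}, require {truck_at(t1,portB)}
    → {pkg_at(p5,whs1), truck_at(t1,portB)}

== RESULT ==
["pkg_at(p5,whs1)", "truck_at(t1,portB)"]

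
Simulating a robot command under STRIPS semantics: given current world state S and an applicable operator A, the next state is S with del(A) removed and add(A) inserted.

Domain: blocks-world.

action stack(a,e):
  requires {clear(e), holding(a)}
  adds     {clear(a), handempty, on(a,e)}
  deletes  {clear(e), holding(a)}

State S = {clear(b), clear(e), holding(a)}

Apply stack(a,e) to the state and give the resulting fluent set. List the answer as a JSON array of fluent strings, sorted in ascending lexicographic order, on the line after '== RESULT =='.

Compute (S \ del) ∪ add:
  pre ⊆ S: {clear(e), holding(a)} ⊆ S  — applicable
  S \ del = {clear(b)}
  ∪ add   = {clear(a), clear(b), handempty, on(a,e)}

== RESULT ==
["clear(a)", "clear(b)", "handempty", "on(a,e)"]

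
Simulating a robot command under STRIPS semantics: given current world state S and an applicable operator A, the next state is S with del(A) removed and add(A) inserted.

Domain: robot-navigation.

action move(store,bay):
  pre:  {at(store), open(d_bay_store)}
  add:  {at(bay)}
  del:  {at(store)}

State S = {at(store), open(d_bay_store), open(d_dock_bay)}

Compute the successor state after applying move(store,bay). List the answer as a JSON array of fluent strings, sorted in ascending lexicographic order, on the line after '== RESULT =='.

Compute (S \ del) ∪ add:
  pre ⊆ S: {at(store), open(d_bay_store)} ⊆ S  — applicable
  S \ del = {open(d_bay_store), open(d_dock_bay)}
  ∪ add   = {at(bay), open(d_bay_store), open(d_dock_bay)}

== RESULT ==
["at(bay)", "open(d_bay_store)", "open(d_dock_bay)"]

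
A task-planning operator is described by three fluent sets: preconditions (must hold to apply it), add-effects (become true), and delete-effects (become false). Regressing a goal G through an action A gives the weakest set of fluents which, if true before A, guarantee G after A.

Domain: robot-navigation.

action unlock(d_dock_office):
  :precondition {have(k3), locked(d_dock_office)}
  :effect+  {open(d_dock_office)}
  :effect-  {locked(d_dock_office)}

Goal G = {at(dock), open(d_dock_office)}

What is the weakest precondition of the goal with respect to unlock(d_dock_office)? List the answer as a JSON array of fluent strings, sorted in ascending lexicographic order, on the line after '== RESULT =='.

Compute (G \ add) ∪ pre:
  G ∩ del = {}  (empty — regression defined)
  G \ add = {at(dock), open(d_dock_office)} \ {open(d_dock_office)} = {at(dock)}
  ∪ pre   = {at(dock)} ∪ {have(k3), locked(d_dock_office)}
          = {at(dock), have(k3), locked(d_dock_office)}

== RESULT ==
["at(dock)", "have(k3)", "locked(d_dock_office)"]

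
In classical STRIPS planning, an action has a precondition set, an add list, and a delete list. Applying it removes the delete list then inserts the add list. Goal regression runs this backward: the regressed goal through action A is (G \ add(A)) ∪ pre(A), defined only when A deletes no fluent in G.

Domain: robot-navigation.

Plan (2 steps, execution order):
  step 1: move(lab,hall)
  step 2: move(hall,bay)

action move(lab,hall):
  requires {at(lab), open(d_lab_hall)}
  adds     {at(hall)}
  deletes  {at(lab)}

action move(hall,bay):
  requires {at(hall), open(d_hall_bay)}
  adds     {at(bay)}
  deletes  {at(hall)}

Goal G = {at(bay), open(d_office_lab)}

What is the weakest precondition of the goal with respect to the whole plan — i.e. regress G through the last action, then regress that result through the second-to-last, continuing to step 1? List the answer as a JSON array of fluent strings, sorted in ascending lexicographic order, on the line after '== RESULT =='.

Work backward from the goal:
  through step 2 (move(hall,bay)): drop {at(bay)}, keep {open(d_office_lab)}, require {at(hall), open(d_hall_bay)}
    → {at(hall), open(d_hall_bay), open(d_office_lab)}
  through step 1 (move(lab,hall)): drop {at(hall)}, keep {open(d_hall_bay), open(d_office_lab)}, require {at(lab), open(d_lab_hall)}
    → {at(lab), open(d_hall_bay), open(d_lab_hall), open(d_office_lab)}

== RESULT ==
["at(lab)", "open(d_hall_bay)", "open(d_lab_hall)", "open(d_office_lab)"]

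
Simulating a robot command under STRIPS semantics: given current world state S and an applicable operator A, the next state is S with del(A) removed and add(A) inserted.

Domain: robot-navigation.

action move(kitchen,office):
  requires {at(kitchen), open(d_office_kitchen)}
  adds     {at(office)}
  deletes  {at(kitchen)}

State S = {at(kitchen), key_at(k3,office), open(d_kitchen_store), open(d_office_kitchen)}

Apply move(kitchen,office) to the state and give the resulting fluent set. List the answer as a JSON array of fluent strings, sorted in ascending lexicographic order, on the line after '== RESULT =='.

Compute (S \ del) ∪ add:
  pre ⊆ S: {at(kitchen), open(d_office_kitchen)} ⊆ S  — applicable
  S \ del = {key_at(k3,office), open(d_kitchen_store), open(d_office_kitchen)}
  ∪ add   = {at(office), key_at(k3,office), open(d_kitchen_store), open(d_office_kitchen)}

== RESULT ==
["at(office)", "key_at(k3,office)", "open(d_kitchen_store)", "open(d_office_kitchen)"]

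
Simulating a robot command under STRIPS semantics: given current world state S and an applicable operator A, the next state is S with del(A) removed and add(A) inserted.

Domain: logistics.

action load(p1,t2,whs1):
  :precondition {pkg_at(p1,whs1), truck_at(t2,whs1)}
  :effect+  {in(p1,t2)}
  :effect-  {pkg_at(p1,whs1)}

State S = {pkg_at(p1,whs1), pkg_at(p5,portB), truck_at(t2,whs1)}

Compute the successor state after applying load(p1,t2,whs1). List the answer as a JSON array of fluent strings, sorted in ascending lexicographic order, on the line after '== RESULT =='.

Compute (S \ del) ∪ add:
  pre ⊆ S: {pkg_at(p1,whs1), truck_at(t2,whs1)} ⊆ S  — applicable
  S \ del = {pkg_at(p5,portB), truck_at(t2,whs1)}
  ∪ add   = {in(p1,t2), pkg_at(p5,portB), truck_at(t2,whs1)}

== RESULT ==
["in(p1,t2)", "pkg_at(p5,portB)", "truck_at(t2,whs1)"]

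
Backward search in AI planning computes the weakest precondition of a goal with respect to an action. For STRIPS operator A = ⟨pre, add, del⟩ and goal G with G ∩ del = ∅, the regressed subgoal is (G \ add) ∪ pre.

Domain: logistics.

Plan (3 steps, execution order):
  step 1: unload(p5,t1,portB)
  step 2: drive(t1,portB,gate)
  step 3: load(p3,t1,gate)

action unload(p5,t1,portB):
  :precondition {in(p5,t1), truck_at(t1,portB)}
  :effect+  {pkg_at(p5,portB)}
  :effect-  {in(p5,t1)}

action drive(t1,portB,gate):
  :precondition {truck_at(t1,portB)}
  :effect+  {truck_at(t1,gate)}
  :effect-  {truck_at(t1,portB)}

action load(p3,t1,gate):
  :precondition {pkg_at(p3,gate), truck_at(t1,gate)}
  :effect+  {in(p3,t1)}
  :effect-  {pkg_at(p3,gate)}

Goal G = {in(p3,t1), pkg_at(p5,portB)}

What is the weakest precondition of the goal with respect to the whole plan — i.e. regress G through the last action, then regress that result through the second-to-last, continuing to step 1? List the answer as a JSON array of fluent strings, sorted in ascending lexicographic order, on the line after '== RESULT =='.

Regress step by step:
  through step 3 (load(p3,t1,gate)): drop {in(p3,t1)}, keep {pkg_at(p5,portB)}, require {pkg_at(p3,gate), truck_at(t1,gate)}
    → {pkg_at(p3,gate), pkg_at(p5,portB), truck_at(t1,gate)}
  through step 2 (drive(t1,portB,gate)): drop {truck_at(t1,gate)}, keep {pkg_at(p3,gate), pkg_at(p5,portB)}, require {truck_at(t1,portB)}
    → {pkg_at(p3,gate), pkg_at(p5,portB), truck_at(t1,portB)}
  through step 1 (unload(p5,t1,portB)): drop {pkg_at(p5,portB)}, keep {pkg_at(p3,gate), truck_at(t1,portB)}, require {in(p5,t1), truck_at(t1,portB)}
    → {in(p5,t1), pkg_at(p3,gate), truck_at(t1,portB)}

== RESULT ==
["in(p5,t1)", "pkg_at(p3,gate)", "truck_at(t1,portB)"]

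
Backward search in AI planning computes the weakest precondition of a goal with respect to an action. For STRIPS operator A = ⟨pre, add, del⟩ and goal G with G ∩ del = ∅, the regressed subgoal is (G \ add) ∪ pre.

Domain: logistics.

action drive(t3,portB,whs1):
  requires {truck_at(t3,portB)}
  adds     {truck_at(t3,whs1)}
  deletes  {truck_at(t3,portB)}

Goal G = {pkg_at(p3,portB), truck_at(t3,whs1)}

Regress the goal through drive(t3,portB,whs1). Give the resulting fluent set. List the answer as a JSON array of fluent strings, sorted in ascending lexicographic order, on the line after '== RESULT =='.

Compute (G \ add) ∪ pre:
  G ∩ del = {}  (empty — regression defined)
  G \ add = {pkg_at(p3,portB), truck_at(t3,whs1)} \ {truck_at(t3,whs1)} = {pkg_at(p3,portB)}
  ∪ pre   = {pkg_at(p3,portB)} ∪ {truck_at(t3,portB)}
          = {pkg_at(p3,portB), truck_at(t3,portB)}

== RESULT ==
["pkg_at(p3,portB)", "truck_at(t3,portB)"]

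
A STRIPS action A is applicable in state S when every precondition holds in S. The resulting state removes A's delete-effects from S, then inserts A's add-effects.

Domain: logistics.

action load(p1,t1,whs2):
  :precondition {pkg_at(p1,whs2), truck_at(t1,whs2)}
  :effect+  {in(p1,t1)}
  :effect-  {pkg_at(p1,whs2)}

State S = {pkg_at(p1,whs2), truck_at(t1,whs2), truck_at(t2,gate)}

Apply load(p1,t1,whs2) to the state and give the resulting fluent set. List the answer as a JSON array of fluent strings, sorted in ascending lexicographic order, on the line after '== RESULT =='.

Compute (S \ del) ∪ add:
  pre ⊆ S: {pkg_at(p1,whs2), truck_at(t1,whs2)} ⊆ S  — applicable
  S \ del = {truck_at(t1,whs2), truck_at(t2,gate)}
  ∪ add   = {in(p1,t1), truck_at(t1,whs2), truck_at(t2,gate)}

== RESULT ==
["in(p1,t1)", "truck_at(t1,whs2)", "truck_at(t2,gate)"]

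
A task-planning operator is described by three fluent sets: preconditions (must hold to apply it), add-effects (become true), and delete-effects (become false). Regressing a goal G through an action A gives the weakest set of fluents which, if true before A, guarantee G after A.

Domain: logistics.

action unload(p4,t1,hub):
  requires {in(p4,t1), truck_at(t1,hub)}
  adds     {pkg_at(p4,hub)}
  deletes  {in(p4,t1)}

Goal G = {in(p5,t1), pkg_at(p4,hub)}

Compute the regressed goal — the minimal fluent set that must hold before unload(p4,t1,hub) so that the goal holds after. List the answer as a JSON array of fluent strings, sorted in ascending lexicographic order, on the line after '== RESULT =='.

Regress:
  G ∩ del = {}  (empty — regression defined)
  G \ add = {in(p5,t1), pkg_at(p4,hub)} \ {pkg_at(p4,hub)} = {in(p5,t1)}
  ∪ pre   = {in(p5,t1)} ∪ {in(p4,t1), truck_at(t1,hub)}
          = {in(p4,t1), in(p5,t1), truck_at(t1,hub)}

== RESULT ==
["in(p4,t1)", "in(p5,t1)", "truck_at(t1,hub)"]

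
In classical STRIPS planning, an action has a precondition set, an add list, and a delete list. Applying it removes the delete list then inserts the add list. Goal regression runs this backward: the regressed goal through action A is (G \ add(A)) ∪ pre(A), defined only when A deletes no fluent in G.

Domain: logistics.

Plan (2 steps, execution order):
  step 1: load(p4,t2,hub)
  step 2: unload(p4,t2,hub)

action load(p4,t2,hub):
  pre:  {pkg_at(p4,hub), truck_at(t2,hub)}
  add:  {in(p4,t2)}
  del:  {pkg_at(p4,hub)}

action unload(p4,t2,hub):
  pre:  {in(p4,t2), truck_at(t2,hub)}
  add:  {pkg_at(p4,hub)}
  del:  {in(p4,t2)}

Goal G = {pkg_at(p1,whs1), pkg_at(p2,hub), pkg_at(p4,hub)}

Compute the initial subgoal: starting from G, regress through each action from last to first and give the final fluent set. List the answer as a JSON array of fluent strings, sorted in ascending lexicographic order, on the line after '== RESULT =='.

Regress step by step:
  through step 2 (unload(p4,t2,hub)): drop {pkg_at(p4,hub)}, keep {pkg_at(p1,whs1), pkg_at(p2,hub)}, require {in(p4,t2), truck_at(t2,hub)}
    → {in(p4,t2), pkg_at(p1,whs1), pkg_at(p2,hub), truck_at(t2,hub)}
  through step 1 (load(p4,t2,hub)): drop {in(p4,t2)}, keep {pkg_at(p1,whs1), pkg_at(p2,hub), truck_at(t2,hub)}, require {pkg_at(p4,hub), truck_at(t2,hub)}
    → {pkg_at(p1,whs1), pkg_at(p2,hub), pkg_at(p4,hub), truck_at(t2,hub)}

== RESULT ==
["pkg_at(p1,whs1)", "pkg_at(p2,hub)", "pkg_at(p4,hub)", "truck_at(t2,hub)"]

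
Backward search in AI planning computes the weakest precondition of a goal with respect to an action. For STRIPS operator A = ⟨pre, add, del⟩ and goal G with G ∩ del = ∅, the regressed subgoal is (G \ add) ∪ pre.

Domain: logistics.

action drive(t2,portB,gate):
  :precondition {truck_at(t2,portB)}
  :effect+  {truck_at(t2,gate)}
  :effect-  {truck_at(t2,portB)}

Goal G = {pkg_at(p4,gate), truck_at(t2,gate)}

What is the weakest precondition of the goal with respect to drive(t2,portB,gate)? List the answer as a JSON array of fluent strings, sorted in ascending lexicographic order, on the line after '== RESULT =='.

Compute (G \ add) ∪ pre:
  G ∩ del = {}  (empty — regression defined)
  G \ add = {pkg_at(p4,gate), truck_at(t2,gate)} \ {truck_at(t2,gate)} = {pkg_at(p4,gate)}
  ∪ pre   = {pkg_at(p4,gate)} ∪ {truck_at(t2,portB)}
          = {pkg_at(p4,gate), truck_at(t2,portB)}

== RESULT ==
["pkg_at(p4,gate)", "truck_at(t2,portB)"]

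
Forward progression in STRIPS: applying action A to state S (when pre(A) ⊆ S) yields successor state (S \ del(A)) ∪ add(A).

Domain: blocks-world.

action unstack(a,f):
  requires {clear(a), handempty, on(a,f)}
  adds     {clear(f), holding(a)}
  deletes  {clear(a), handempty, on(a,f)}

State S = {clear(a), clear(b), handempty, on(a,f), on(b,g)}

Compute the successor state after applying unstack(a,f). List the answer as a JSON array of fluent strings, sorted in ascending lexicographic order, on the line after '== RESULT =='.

Progress:
  pre ⊆ S: {clear(a), handempty, on(a,f)} ⊆ S  — applicable
  S \ del = {clear(b), on(b,g)}
  ∪ add   = {clear(b), clear(f), holding(a), on(b,g)}

== RESULT ==
["clear(b)", "clear(f)", "holding(a)", "on(b,g)"]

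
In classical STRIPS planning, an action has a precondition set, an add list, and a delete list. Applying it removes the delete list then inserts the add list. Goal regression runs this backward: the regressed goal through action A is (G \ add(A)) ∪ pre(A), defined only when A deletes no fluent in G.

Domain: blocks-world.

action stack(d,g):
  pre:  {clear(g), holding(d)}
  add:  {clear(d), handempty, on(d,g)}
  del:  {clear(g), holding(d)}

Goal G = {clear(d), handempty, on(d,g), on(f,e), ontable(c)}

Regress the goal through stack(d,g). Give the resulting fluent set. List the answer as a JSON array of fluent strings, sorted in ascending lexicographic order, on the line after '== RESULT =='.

Compute (G \ add) ∪ pre:
  G ∩ del = {}  (empty — regression defined)
  G \ add = {clear(d), handempty, on(d,g), on(f,e), ontable(c)} \ {clear(d), handempty, on(d,g)} = {on(f,e), ontable(c)}
  ∪ pre   = {on(f,e), ontable(c)} ∪ {clear(g), holding(d)}
          = {clear(g), holding(d), on(f,e), ontable(c)}

== RESULT ==
["clear(g)", "holding(d)", "on(f,e)", "ontable(c)"]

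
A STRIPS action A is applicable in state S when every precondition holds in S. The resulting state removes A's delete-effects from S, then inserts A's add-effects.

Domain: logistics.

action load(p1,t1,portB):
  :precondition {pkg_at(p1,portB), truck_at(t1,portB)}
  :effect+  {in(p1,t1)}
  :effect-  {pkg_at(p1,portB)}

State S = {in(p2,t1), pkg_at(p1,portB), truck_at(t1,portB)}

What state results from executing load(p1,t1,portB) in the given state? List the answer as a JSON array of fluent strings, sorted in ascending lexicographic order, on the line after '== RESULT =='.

Progress:
  pre ⊆ S: {pkg_at(p1,portB), truck_at(t1,portB)} ⊆ S  — applicable
  S \ del = {in(p2,t1), truck_at(t1,portB)}
  ∪ add   = {in(p1,t1), in(p2,t1), truck_at(t1,portB)}

== RESULT ==
["in(p1,t1)", "in(p2,t1)", "truck_at(t1,portB)"]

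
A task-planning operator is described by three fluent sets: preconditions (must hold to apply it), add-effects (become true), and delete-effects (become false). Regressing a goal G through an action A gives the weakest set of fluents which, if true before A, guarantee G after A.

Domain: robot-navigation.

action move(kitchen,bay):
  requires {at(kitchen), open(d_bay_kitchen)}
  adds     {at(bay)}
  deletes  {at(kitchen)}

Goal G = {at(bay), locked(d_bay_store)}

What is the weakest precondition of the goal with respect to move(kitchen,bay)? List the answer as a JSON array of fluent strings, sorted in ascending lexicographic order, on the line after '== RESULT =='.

Compute (G \ add) ∪ pre:
  G ∩ del = {}  (empty — regression defined)
  G \ add = {at(bay), locked(d_bay_store)} \ {at(bay)} = {locked(d_bay_store)}
  ∪ pre   = {locked(d_bay_store)} ∪ {at(kitchen), open(d_bay_kitchen)}
          = {at(kitchen), locked(d_bay_store), open(d_bay_kitchen)}

== RESULT ==
["at(kitchen)", "locked(d_bay_store)", "open(d_bay_kitchen)"]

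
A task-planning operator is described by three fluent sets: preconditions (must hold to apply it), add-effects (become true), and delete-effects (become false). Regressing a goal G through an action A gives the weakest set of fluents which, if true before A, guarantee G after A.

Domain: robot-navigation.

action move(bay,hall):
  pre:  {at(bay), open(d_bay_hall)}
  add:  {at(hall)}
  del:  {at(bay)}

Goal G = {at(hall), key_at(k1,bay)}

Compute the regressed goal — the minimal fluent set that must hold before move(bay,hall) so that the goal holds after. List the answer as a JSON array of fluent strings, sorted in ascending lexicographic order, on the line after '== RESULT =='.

Compute (G \ add) ∪ pre:
  G ∩ del = {}  (empty — regression defined)
  G \ add = {at(hall), key_at(k1,bay)} \ {at(hall)} = {key_at(k1,bay)}
  ∪ pre   = {key_at(k1,bay)} ∪ {at(bay), open(d_bay_hall)}
          = {at(bay), key_at(k1,bay), open(d_bay_hall)}

== RESULT ==
["at(bay)", "key_at(k1,bay)", "open(d_bay_hall)"]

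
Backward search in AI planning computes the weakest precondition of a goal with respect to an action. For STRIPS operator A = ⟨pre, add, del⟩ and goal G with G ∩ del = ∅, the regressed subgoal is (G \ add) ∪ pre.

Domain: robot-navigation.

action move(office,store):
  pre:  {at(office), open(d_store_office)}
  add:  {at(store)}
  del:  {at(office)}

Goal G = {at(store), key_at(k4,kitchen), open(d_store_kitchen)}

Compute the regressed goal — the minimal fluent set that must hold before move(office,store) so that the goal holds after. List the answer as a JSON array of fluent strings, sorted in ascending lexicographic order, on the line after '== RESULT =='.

Compute (G \ add) ∪ pre:
  G ∩ del = {}  (empty — regression defined)
  G \ add = {at(store), key_at(k4,kitchen), open(d_store_kitchen)} \ {at(store)} = {key_at(k4,kitchen), open(d_store_kitchen)}
  ∪ pre   = {key_at(k4,kitchen), open(d_store_kitchen)} ∪ {at(office), open(d_store_office)}
          = {at(office), key_at(k4,kitchen), open(d_store_kitchen), open(d_store_office)}

== RESULT ==
["at(office)", "key_at(k4,kitchen)", "open(d_store_kitchen)", "open(d_store_office)"]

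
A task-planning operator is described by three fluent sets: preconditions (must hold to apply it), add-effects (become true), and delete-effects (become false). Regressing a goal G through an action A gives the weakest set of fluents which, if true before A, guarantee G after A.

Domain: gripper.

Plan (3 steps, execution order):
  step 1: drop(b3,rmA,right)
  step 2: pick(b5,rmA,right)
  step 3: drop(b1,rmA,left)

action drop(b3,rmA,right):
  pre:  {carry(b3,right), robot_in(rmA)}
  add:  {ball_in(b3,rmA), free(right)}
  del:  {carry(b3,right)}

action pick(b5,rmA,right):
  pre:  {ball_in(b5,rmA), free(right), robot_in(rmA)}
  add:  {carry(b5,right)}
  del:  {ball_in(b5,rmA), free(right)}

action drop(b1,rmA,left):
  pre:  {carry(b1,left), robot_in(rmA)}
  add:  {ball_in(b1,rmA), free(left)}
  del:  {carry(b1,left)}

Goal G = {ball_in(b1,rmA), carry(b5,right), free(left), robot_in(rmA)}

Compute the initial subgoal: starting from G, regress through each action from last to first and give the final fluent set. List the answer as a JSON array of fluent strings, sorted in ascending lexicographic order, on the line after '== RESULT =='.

Work backward from the goal:
  through step 3 (drop(b1,rmA,left)): drop {ball_in(b1,rmA), free(left)}, keep {carry(b5,right), robot_in(rmA)}, require {carry(b1,left), robot_in(rmA)}
    → {carry(b1,left), carry(b5,right), robot_in(rmA)}
  through step 2 (pick(b5,rmA,right)): drop {carry(b5,right)}, keep {carry(b1,left), robot_in(rmA)}, require {ball_in(b5,rmA), free(right), robot_in(rmA)}
    → {ball_in(b5,rmA), carry(b1,left), free(right), robot_in(rmA)}
  through step 1 (drop(b3,rmA,right)): drop {free(right)}, keep {ball_in(b5,rmA), carry(b1,left), robot_in(rmA)}, require {carry(b3,right), robot_in(rmA)}
    → {ball_in(b5,rmA), carry(b1,left), carry(b3,right), robot_in(rmA)}

== RESULT ==
["ball_in(b5,rmA)", "carry(b1,left)", "carry(b3,right)", "robot_in(rmA)"]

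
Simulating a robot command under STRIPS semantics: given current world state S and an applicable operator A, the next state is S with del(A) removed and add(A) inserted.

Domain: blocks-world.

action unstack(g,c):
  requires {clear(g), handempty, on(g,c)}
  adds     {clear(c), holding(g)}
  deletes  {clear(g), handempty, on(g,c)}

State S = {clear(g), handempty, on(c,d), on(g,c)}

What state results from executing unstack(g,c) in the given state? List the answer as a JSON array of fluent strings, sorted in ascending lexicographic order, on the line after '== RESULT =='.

Compute (S \ del) ∪ add:
  pre ⊆ S: {clear(g), handempty, on(g,c)} ⊆ S  — applicable
  S \ del = {on(c,d)}
  ∪ add   = {clear(c), holding(g), on(c,d)}

== RESULT ==
["clear(c)", "holding(g)", "on(c,d)"]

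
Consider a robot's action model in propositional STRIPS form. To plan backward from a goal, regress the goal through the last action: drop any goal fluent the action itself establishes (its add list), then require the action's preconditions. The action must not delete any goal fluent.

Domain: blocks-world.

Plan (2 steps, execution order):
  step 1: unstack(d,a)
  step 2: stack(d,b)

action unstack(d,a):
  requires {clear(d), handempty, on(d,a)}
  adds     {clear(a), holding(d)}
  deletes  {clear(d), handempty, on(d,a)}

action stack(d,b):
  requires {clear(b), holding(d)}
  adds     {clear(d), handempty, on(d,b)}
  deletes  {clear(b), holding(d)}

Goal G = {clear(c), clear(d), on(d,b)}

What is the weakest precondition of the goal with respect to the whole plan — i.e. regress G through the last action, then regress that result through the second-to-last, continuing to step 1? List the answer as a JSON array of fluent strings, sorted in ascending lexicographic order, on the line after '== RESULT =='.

Work backward from the goal:
  through step 2 (stack(d,b)): drop {clear(d), on(d,b)}, keep {clear(c)}, require {clear(b), holding(d)}
    → {clear(b), clear(c), holding(d)}
  through step 1 (unstack(d,a)): drop {holding(d)}, keep {clear(b), clear(c)}, require {clear(d), handempty, on(d,a)}
    → {clear(b), clear(c), clear(d), handempty, on(d,a)}

== RESULT ==
["clear(b)", "clear(c)", "clear(d)", "handempty", "on(d,a)"]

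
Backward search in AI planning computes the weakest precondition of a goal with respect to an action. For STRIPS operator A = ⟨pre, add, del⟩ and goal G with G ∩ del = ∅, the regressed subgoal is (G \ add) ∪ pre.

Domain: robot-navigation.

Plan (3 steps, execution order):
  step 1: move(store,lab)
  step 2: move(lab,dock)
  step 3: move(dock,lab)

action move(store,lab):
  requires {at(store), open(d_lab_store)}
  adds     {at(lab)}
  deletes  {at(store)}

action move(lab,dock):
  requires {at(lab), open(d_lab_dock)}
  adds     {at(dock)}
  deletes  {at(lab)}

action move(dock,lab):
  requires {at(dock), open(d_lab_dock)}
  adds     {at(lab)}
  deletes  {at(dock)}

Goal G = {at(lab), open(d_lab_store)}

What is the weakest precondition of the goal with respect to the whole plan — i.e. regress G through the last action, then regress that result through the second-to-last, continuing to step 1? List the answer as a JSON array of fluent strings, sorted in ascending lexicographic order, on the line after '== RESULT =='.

Work backward from the goal:
  through step 3 (move(dock,lab)): drop {at(lab)}, keep {open(d_lab_store)}, require {at(dock), open(d_lab_dock)}
    → {at(dock), open(d_lab_dock), open(d_lab_store)}
  through step 2 (move(lab,dock)): drop {at(dock)}, keep {open(d_lab_dock), open(d_lab_store)}, require {at(lab), open(d_lab_dock)}
    → {at(lab), open(d_lab_dock), open(d_lab_store)}
  through step 1 (move(store,lab)): drop {at(lab)}, keep {open(d_lab_dock), open(d_lab_store)}, require {at(store), open(d_lab_store)}
    → {at(store), open(d_lab_dock), open(d_lab_store)}

== RESULT ==
["at(store)", "open(d_lab_dock)", "open(d_lab_store)"]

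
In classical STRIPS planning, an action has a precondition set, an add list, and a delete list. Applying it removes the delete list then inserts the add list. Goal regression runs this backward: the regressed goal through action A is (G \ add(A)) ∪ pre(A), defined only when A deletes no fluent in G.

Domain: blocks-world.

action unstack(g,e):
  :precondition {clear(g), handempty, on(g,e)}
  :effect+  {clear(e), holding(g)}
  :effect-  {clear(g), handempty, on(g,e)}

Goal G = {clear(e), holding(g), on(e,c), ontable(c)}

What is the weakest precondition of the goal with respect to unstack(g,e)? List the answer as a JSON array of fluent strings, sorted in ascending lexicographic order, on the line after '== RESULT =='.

Regress:
  G ∩ del = {}  (empty — regression defined)
  G \ add = {clear(e), holding(g), on(e,c), ontable(c)} \ {clear(e), holding(g)} = {on(e,c), ontable(c)}
  ∪ pre   = {on(e,c), ontable(c)} ∪ {clear(g), handempty, on(g,e)}
          = {clear(g), handempty, on(e,c), on(g,e), ontable(c)}

== RESULT ==
["clear(g)", "handempty", "on(e,c)", "on(g,e)", "ontable(c)"]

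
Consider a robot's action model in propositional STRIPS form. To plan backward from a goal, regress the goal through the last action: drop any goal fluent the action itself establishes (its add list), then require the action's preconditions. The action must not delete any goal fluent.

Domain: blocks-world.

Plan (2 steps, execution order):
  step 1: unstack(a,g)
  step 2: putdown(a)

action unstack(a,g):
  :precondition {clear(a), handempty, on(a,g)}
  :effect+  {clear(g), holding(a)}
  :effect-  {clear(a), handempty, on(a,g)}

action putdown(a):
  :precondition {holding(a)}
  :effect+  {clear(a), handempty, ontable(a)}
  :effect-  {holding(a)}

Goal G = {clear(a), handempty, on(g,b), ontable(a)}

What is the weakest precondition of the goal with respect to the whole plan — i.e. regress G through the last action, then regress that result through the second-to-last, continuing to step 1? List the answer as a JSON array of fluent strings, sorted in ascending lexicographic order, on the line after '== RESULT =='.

Regress step by step:
  through step 2 (putdown(a)): drop {clear(a), handempty, ontable(a)}, keep {on(g,b)}, require {holding(a)}
    → {holding(a), on(g,b)}
  through step 1 (unstack(a,g)): drop {holding(a)}, keep {on(g,b)}, require {clear(a), handempty, on(a,g)}
    → {clear(a), handempty, on(a,g), on(g,b)}

== RESULT ==
["clear(a)", "handempty", "on(a,g)", "on(g,b)"]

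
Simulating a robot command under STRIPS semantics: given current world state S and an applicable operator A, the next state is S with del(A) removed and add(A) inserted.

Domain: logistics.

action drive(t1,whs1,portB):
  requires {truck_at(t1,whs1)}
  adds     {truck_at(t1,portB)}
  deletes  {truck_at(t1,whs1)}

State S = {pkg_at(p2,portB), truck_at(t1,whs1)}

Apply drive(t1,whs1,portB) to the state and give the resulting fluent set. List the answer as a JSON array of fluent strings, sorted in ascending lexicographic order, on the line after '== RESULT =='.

Compute (S \ del) ∪ add:
  pre ⊆ S: {truck_at(t1,whs1)} ⊆ S  — applicable
  S \ del = {pkg_at(p2,portB)}
  ∪ add   = {pkg_at(p2,portB), truck_at(t1,portB)}

== RESULT ==
["pkg_at(p2,portB)", "truck_at(t1,portB)"]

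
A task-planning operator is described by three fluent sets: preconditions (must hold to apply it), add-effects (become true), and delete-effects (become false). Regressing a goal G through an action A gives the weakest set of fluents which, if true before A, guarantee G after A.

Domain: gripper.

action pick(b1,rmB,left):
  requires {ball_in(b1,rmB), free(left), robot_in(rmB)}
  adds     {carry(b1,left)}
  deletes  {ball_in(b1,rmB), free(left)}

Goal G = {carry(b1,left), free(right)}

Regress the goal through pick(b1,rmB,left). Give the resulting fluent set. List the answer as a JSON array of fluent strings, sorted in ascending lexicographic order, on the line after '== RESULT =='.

Regress:
  G ∩ del = {}  (empty — regression defined)
  G \ add = {carry(b1,left), free(right)} \ {carry(b1,left)} = {free(right)}
  ∪ pre   = {free(right)} ∪ {ball_in(b1,rmB), free(left), robot_in(rmB)}
          = {ball_in(b1,rmB), free(left), free(right), robot_in(rmB)}

== RESULT ==
["ball_in(b1,rmB)", "free(left)", "free(right)", "robot_in(rmB)"]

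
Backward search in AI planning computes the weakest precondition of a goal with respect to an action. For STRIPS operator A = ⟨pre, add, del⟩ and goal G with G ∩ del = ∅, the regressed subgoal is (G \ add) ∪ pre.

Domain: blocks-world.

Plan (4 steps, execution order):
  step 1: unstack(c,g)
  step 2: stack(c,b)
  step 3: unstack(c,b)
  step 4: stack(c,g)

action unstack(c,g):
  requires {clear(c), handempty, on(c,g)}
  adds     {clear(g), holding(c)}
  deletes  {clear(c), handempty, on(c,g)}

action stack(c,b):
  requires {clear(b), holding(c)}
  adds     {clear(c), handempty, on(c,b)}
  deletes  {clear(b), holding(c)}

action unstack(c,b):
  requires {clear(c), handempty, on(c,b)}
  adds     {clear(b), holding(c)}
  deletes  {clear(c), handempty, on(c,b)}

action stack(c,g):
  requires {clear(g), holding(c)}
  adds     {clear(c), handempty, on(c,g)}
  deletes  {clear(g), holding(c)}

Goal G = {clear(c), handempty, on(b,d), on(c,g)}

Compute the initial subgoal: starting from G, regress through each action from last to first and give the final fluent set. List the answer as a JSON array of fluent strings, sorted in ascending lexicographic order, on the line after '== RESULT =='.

Regress step by step:
  through step 4 (stack(c,g)): drop {clear(c), handempty, on(c,g)}, keep {on(b,d)}, require {clear(g), holding(c)}
    → {clear(g), holding(c), on(b,d)}
  through step 3 (unstack(c,b)): drop {holding(c)}, keep {clear(g), on(b,d)}, require {clear(c), handempty, on(c,b)}
    → {clear(c), clear(g), handempty, on(b,d), on(c,b)}
  through step 2 (stack(c,b)): drop {clear(c), handempty, on(c,b)}, keep {clear(g), on(b,d)}, require {clear(b), holding(c)}
    → {clear(b), clear(g), holding(c), on(b,d)}
  through step 1 (unstack(c,g)): drop {clear(g), holding(c)}, keep {clear(b), on(b,d)}, require {clear(c), handempty, on(c,g)}
    → {clear(b), clear(c), handempty, on(b,d), on(c,g)}

== RESULT ==
["clear(b)", "clear(c)", "handempty", "on(b,d)", "on(c,g)"]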